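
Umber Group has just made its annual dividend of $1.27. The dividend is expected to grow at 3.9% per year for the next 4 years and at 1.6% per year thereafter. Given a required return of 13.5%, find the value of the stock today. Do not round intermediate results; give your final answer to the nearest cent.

$11.71

D_1 = 1.31953
D_2 = 1.37099
D_3 = 1.42446
D_4 = 1.48001
Terminal value at year 4: TV = D_4×(1+g_2)/(r−g_2) = 1.50369/0.119 = 12.63609
P_0 = D_1/(1+r)^1 + D_2/(1+r)^2 + D_3/(1+r)^3 + D_4/(1+r)^4 + TV/(1+r)^4
    = 1.16258 + 1.06425 + 0.97423 + 0.89183 + 7.61429 = 11.70718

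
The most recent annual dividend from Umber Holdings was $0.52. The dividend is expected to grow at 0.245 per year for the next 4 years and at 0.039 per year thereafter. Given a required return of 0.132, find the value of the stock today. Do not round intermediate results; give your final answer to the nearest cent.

D_1 = 0.64740
D_2 = 0.80601
D_3 = 1.00349
D_4 = 1.24934
Terminal value at year 4: TV = D_4×(1+g_2)/(r−g_2) = 1.29806/0.093 = 13.95768
P_0 = D_1/(1+r)^1 + D_2/(1+r)^2 + D_3/(1+r)^3 + D_4/(1+r)^4 + TV/(1+r)^4
    = 0.57191 + 0.62900 + 0.69179 + 0.76084 + 8.50017 = 11.15371

$11.15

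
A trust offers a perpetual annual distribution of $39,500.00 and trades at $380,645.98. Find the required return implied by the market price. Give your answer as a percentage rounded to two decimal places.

P = C/r ⇒ r = C/P = $39,500.00/$380,645.98 = 0.103771

10.38%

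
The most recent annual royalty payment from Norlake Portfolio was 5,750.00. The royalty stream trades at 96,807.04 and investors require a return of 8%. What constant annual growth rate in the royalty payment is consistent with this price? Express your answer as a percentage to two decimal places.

1.94%

P = D₀(1+g)/(r−g) ⇒ P(r−g) = D₀(1+g) ⇒ g(P+D₀) = P·r − D₀
g = (P·r − D₀)/(P + D₀) = (96,807.04×0.08 − 5,750.00) / (96,807.04 + 5,750.00) = 0.019448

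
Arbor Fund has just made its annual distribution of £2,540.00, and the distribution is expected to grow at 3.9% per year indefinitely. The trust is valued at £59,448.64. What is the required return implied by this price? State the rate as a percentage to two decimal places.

D₁ = £2,540.00 × 1.039 = £2,639.0600
P = D₁/(r − g) ⇒ r = D₁/P + g = £2,639.0600/£59,448.64 + 0.039 = 0.044392 + 0.039 = 0.083392

8.34%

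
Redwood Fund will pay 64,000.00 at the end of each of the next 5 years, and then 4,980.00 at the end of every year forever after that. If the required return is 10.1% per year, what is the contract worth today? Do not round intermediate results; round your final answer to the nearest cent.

PV of 5-year annuity: 64,000.00 × [1 − (1+0.101)^−5] / 0.101 = 241991.83558
Perpetuity value at year 5: 4,980.00 / 0.101 = 49306.93069
PV of perpetuity: 49306.93069 / (1+0.101)^5 = 30476.94099
Total PV = 241991.83558 + 30476.94099 = 272468.77656

272468.78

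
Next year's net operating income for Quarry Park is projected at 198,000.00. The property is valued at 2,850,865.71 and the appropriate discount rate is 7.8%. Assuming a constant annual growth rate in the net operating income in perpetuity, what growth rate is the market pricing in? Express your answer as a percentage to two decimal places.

0.85%

P = D₁/(r−g) ⇒ g = r − D₁/P = 0.078 − 198,000.00/2,850,865.71 = 0.008547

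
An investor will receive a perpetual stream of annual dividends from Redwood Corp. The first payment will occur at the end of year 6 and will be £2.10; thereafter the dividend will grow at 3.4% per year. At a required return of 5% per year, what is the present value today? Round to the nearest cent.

Value at end of year 5: C₁ / (r − g) = £2.10 / (0.05 − 0.034) = £131.2500
Discount to today: PV = £131.2500 / (1 + 0.05)^5 = £131.2500 / 1.276282 = £102.84

£102.84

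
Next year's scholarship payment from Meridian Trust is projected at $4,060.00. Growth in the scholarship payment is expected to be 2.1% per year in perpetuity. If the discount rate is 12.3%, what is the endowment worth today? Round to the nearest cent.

Growing perpetuity: P = D₁ / (r − g) = $4,060.0000 / (0.123 − 0.021) = $39,803.92

$39803.92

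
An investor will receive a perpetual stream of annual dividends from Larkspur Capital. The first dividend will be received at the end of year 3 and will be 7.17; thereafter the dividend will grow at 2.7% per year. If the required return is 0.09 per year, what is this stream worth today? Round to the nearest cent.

Value at end of year 2: C₁ / (r − g) = 7.17 / (0.09 − 0.027) = 113.8095
Discount to today: PV = 113.8095 / (1 + 0.09)^2 = 113.8095 / 1.188100 = 95.79

95.79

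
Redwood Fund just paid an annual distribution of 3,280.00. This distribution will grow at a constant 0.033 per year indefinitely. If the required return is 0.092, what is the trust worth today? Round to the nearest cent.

57427.80

D₁ = D₀ × (1 + g) = 3,280.00 × 1.033 = 3,388.2400
Growing perpetuity: P = D₁ / (r − g) = 3,388.2400 / (0.092 − 0.033) = 57,427.80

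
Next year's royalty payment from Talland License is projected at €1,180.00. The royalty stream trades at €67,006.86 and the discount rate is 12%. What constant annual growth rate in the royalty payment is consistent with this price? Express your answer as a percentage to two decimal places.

P = D₁/(r−g) ⇒ g = r − D₁/P = 0.12 − €1,180.00/€67,006.86 = 0.102390

10.24%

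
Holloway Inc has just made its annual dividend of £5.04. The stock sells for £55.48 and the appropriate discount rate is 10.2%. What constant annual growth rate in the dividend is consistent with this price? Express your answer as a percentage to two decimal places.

1.02%

P = D₀(1+g)/(r−g) ⇒ P(r−g) = D₀(1+g) ⇒ g(P+D₀) = P·r − D₀
g = (P·r − D₀)/(P + D₀) = (£55.48×0.102 − £5.04) / (£55.48 + £5.04) = 0.010227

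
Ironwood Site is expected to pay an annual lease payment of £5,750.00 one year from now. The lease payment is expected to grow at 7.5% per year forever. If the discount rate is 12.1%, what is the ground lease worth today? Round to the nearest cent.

Growing perpetuity: P = D₁ / (r − g) = £5,750.0000 / (0.121 − 0.075) = £125,000.00

£125000.00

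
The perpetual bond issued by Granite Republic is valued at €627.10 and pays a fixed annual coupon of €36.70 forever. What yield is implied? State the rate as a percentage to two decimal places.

P = C/r ⇒ r = C/P = €36.70/€627.10 = 0.058523

5.85%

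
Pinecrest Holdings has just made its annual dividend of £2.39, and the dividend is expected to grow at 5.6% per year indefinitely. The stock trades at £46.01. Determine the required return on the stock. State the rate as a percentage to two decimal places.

11.09%

D₁ = £2.39 × 1.056 = £2.5238
P = D₁/(r − g) ⇒ r = D₁/P + g = £2.5238/£46.01 + 0.056 = 0.054854 + 0.056 = 0.110854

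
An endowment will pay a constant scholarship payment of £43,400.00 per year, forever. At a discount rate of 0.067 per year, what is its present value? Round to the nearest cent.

£647761.19

Level perpetuity: PV = C / r = £43,400.00 / 0.067 = £647,761.19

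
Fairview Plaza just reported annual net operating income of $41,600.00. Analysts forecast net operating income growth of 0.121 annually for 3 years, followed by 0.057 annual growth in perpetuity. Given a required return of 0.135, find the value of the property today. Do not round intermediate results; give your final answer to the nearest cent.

D_1 = 46633.60000
D_2 = 52276.26560
D_3 = 58601.69374
Terminal value at year 3: TV = D_3×(1+g_2)/(r−g_2) = 61941.99028/0.078 = 794128.08052
P_0 = D_1/(1+r)^1 + D_2/(1+r)^2 + D_3/(1+r)^3 + TV/(1+r)^3
    = 41086.87225 + 40580.07382 + 40079.52666 + 543128.97020 = 664875.44293

$664875.44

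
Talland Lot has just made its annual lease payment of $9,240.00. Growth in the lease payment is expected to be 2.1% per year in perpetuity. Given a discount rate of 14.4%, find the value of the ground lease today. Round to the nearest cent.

$76699.51

D₁ = D₀ × (1 + g) = $9,240.00 × 1.021 = $9,434.0400
Growing perpetuity: P = D₁ / (r − g) = $9,434.0400 / (0.144 − 0.021) = $76,699.51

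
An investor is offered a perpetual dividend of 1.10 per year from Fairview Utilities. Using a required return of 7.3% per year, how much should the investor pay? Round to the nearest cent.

Level perpetuity: PV = C / r = 1.10 / 0.073 = 15.07

15.07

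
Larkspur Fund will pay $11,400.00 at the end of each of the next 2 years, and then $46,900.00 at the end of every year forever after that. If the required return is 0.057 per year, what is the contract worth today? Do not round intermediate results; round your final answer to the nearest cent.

PV of 2-year annuity: $11,400.00 × [1 − (1+0.057)^−2] / 0.057 = 20988.87535
Perpetuity value at year 2: $46,900.00 / 0.057 = 822807.01754
PV of perpetuity: 822807.01754 / (1+0.057)^2 = 736458.04789
Total PV = 20988.87535 + 736458.04789 = 757446.92324

$757446.92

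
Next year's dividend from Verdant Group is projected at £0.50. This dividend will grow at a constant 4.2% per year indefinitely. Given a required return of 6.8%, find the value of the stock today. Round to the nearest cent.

£19.23

Growing perpetuity: P = D₁ / (r − g) = £0.5000 / (0.068 − 0.042) = £19.23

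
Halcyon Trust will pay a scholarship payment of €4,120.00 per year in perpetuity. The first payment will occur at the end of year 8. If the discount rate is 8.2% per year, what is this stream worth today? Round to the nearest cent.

€28939.60

Value at end of year 7: C / r = €4,120.00 / 0.082 = €50,243.9024
Discount to today: PV = €50,243.9024 / (1 + 0.082)^7 = €50,243.9024 / 1.736164 = €28,939.60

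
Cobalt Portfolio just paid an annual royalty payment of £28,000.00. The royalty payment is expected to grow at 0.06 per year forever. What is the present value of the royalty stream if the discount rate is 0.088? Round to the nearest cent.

D₁ = D₀ × (1 + g) = £28,000.00 × 1.06 = £29,680.0000
Growing perpetuity: P = D₁ / (r − g) = £29,680.0000 / (0.088 − 0.06) = £1,060,000.00

£1060000.00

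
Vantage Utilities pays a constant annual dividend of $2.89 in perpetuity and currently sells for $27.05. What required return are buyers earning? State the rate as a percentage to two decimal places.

P = C/r ⇒ r = C/P = $2.89/$27.05 = 0.106839

10.68%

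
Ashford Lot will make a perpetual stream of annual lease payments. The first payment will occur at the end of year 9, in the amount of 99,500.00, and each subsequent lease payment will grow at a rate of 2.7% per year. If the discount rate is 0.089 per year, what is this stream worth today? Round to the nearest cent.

811350.21

Value at end of year 8: C₁ / (r − g) = 99,500.00 / (0.089 − 0.027) = 1,604,838.7097
Discount to today: PV = 1,604,838.7097 / (1 + 0.089)^8 = 1,604,838.7097 / 1.977985 = 811,350.21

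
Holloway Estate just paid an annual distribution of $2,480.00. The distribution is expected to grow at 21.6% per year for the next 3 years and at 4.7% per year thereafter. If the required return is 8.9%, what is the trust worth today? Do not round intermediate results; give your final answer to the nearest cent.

$95387.01

D_1 = 3015.68000
D_2 = 3667.06688
D_3 = 4459.15333
Terminal value at year 3: TV = D_3×(1+g_2)/(r−g_2) = 4668.73353/0.042 = 111160.32220
P_0 = D_1/(1+r)^1 + D_2/(1+r)^2 + D_3/(1+r)^3 + TV/(1+r)^3
    = 2769.21947 + 3092.16793 + 3452.77888 + 86072.84491 = 95387.01118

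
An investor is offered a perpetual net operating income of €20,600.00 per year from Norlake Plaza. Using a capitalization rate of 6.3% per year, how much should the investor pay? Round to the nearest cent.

€326984.13

Level perpetuity: PV = C / r = €20,600.00 / 0.063 = €326,984.13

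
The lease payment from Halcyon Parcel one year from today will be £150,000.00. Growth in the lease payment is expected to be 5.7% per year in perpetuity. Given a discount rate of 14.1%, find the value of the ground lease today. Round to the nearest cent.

£1785714.29

Growing perpetuity: P = D₁ / (r − g) = £150,000.0000 / (0.141 − 0.057) = £1,785,714.29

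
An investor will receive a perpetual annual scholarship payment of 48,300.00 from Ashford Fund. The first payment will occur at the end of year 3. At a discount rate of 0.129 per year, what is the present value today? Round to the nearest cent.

293744.36

Value at end of year 2: C / r = 48,300.00 / 0.129 = 374,418.6047
Discount to today: PV = 374,418.6047 / (1 + 0.129)^2 = 374,418.6047 / 1.274641 = 293,744.36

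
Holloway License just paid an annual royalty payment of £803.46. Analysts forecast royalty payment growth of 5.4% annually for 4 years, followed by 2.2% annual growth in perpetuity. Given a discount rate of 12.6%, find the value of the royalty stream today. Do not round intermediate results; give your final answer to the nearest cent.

D_1 = 846.84684
D_2 = 892.57657
D_3 = 940.77570
D_4 = 991.57759
Terminal value at year 4: TV = D_4×(1+g_2)/(r−g_2) = 1013.39230/0.104 = 9744.15672
P_0 = D_1/(1+r)^1 + D_2/(1+r)^2 + D_3/(1+r)^3 + D_4/(1+r)^4 + TV/(1+r)^4
    = 752.08423 + 703.99358 + 658.97801 + 616.84087 + 6061.64779 = 8793.54448

£8793.54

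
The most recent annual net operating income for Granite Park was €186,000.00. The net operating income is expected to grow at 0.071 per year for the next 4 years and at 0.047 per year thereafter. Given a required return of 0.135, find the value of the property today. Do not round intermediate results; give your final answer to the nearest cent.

D_1 = 199206.00000
D_2 = 213349.62600
D_3 = 228497.44945
D_4 = 244720.76836
Terminal value at year 4: TV = D_4×(1+g_2)/(r−g_2) = 256222.64447/0.088 = 2911620.95988
P_0 = D_1/(1+r)^1 + D_2/(1+r)^2 + D_3/(1+r)^3 + D_4/(1+r)^4 + TV/(1+r)^4
    = 175511.89427 + 165615.18834 + 156276.53455 + 147464.46564 + 1754491.99461 = 2399360.07741

€2399360.08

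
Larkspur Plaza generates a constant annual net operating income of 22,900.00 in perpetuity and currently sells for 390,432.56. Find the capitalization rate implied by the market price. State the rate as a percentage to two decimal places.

5.87%

P = C/r ⇒ r = C/P = 22,900.00/390,432.56 = 0.058653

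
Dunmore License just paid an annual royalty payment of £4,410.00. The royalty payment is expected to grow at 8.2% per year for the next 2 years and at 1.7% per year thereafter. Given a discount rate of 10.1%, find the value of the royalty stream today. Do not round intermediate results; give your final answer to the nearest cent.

£60158.61

D_1 = 4771.62000
D_2 = 5162.89284
Terminal value at year 2: TV = D_2×(1+g_2)/(r−g_2) = 5250.66202/0.084 = 62507.88117
P_0 = D_1/(1+r)^1 + D_2/(1+r)^2 + TV/(1+r)^2
    = 4333.89646 + 4259.10624 + 51565.60766 = 60158.61035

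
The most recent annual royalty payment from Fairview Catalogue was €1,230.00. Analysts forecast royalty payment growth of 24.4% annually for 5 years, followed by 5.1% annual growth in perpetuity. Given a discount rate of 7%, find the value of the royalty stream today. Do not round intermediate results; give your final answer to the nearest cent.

D_1 = 1530.12000
D_2 = 1903.46928
D_3 = 2367.91578
D_4 = 2945.68724
D_5 = 3664.43492
Terminal value at year 5: TV = D_5×(1+g_2)/(r−g_2) = 3851.32110/0.019 = 202701.11064
P_0 = D_1/(1+r)^1 + D_2/(1+r)^2 + D_3/(1+r)^3 + D_4/(1+r)^4 + D_5/(1+r)^5 + TV/(1+r)^5
    = 1430.01869 + 1662.56379 + 1932.92463 + 2247.25069 + 2612.69145 + 144523.09045 = 154408.53970

€154408.54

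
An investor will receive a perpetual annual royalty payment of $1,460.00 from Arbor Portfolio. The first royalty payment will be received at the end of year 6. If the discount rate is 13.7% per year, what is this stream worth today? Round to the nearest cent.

$5608.28

Value at end of year 5: C / r = $1,460.00 / 0.137 = $10,656.9343
Discount to today: PV = $10,656.9343 / (1 + 0.137)^5 = $10,656.9343 / 1.900213 = $5,608.28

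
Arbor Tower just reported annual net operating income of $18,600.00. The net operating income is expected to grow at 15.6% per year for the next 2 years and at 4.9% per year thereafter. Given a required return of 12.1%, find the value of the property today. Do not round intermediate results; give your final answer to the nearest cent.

$327138.03

D_1 = 21501.60000
D_2 = 24855.84960
Terminal value at year 2: TV = D_2×(1+g_2)/(r−g_2) = 26073.78623/0.072 = 362135.91987
P_0 = D_1/(1+r)^1 + D_2/(1+r)^2 + TV/(1+r)^2
    = 19180.73149 + 19779.59465 + 288177.70538 = 327138.03152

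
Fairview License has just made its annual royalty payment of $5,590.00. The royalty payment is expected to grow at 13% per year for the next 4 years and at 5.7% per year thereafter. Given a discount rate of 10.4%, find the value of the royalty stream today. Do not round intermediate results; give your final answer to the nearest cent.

D_1 = 6316.70000
D_2 = 7137.87100
D_3 = 8065.79423
D_4 = 9114.34748
Terminal value at year 4: TV = D_4×(1+g_2)/(r−g_2) = 9633.86529/0.047 = 204975.85715
P_0 = D_1/(1+r)^1 + D_2/(1+r)^2 + D_3/(1+r)^3 + D_4/(1+r)^4 + TV/(1+r)^4
    = 5721.64855 + 5856.39752 + 5994.31993 + 6135.49050 + 137983.26515 = 161691.12165

$161691.12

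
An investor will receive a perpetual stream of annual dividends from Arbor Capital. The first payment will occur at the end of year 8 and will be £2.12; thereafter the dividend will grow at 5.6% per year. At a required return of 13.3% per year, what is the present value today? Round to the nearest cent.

£11.49

Value at end of year 7: C₁ / (r − g) = £2.12 / (0.133 − 0.056) = £27.5325
Discount to today: PV = £27.5325 / (1 + 0.133)^7 = £27.5325 / 2.396676 = £11.49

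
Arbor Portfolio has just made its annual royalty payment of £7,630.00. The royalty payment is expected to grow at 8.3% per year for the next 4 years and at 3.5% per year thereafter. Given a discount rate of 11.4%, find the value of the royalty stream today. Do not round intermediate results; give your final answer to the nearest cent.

£117746.67

D_1 = 8263.29000
D_2 = 8949.14307
D_3 = 9691.92194
D_4 = 10496.35147
Terminal value at year 4: TV = D_4×(1+g_2)/(r−g_2) = 10863.72377/0.079 = 137515.49073
P_0 = D_1/(1+r)^1 + D_2/(1+r)^2 + D_3/(1+r)^3 + D_4/(1+r)^4 + TV/(1+r)^4
    = 7417.67504 + 7211.25859 + 7010.58623 + 6815.49810 + 89291.65233 = 117746.67030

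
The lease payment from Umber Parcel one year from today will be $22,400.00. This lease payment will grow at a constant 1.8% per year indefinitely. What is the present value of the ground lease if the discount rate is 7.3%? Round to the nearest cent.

Growing perpetuity: P = D₁ / (r − g) = $22,400.0000 / (0.073 − 0.018) = $407,272.73

$407272.73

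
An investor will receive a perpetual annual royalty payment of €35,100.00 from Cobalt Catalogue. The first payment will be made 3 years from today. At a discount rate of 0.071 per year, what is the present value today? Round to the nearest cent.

Value at end of year 2: C / r = €35,100.00 / 0.071 = €494,366.1972
Discount to today: PV = €494,366.1972 / (1 + 0.071)^2 = €494,366.1972 / 1.147041 = €430,992.61

€430992.61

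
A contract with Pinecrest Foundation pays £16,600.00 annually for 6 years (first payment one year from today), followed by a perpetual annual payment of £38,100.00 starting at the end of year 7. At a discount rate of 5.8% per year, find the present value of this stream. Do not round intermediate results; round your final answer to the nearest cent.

PV of 6-year annuity: £16,600.00 × [1 − (1+0.058)^−6] / 0.058 = 82143.04081
Perpetuity value at year 6: £38,100.00 / 0.058 = 656896.55172
PV of perpetuity: 656896.55172 / (1+0.058)^6 = 468363.42793
Total PV = 82143.04081 + 468363.42793 = 550506.46874

£550506.47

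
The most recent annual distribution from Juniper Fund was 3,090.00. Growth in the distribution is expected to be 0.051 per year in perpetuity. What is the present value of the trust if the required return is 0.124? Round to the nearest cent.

44487.53

D₁ = D₀ × (1 + g) = 3,090.00 × 1.051 = 3,247.5900
Growing perpetuity: P = D₁ / (r − g) = 3,247.5900 / (0.124 − 0.051) = 44,487.53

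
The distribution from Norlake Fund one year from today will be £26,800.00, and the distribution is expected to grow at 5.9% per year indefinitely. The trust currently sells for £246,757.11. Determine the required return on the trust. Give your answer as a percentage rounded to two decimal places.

16.76%

P = D₁/(r − g) ⇒ r = D₁/P + g = £26,800.0000/£246,757.11 + 0.059 = 0.108609 + 0.059 = 0.167609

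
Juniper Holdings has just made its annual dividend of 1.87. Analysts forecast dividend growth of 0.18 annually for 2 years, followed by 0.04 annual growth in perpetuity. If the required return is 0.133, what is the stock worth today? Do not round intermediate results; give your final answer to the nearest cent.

26.66

D_1 = 2.20660
D_2 = 2.60379
Terminal value at year 2: TV = D_2×(1+g_2)/(r−g_2) = 2.70794/0.093 = 29.11763
P_0 = D_1/(1+r)^1 + D_2/(1+r)^2 + TV/(1+r)^2
    = 1.94757 + 2.02836 + 22.68278 = 26.65871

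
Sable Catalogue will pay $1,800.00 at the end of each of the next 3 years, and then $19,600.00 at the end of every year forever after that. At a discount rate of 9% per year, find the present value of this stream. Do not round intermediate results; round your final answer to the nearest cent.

PV of 3-year annuity: $1,800.00 × [1 − (1+0.09)^−3] / 0.09 = 4556.33040
Perpetuity value at year 3: $19,600.00 / 0.09 = 217777.77778
PV of perpetuity: 217777.77778 / (1+0.09)^3 = 168164.40232
Total PV = 4556.33040 + 168164.40232 = 172720.73272

$172720.73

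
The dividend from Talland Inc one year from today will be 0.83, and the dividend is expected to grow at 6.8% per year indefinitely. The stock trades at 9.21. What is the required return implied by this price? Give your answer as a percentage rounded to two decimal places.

P = D₁/(r − g) ⇒ r = D₁/P + g = 0.8300/9.21 + 0.068 = 0.090119 + 0.068 = 0.158119

15.81%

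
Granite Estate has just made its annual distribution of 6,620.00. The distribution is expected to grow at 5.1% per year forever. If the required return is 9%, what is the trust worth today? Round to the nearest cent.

178400.51

D₁ = D₀ × (1 + g) = 6,620.00 × 1.051 = 6,957.6200
Growing perpetuity: P = D₁ / (r − g) = 6,957.6200 / (0.09 − 0.051) = 178,400.51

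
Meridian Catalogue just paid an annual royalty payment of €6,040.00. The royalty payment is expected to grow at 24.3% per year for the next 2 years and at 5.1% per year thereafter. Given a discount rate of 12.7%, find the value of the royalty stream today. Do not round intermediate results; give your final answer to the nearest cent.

D_1 = 7507.72000
D_2 = 9332.09596
Terminal value at year 2: TV = D_2×(1+g_2)/(r−g_2) = 9808.03285/0.076 = 129053.06387
P_0 = D_1/(1+r)^1 + D_2/(1+r)^2 + TV/(1+r)^2
    = 6661.68589 + 7347.36075 + 101606.26509 = 115615.31173

€115615.31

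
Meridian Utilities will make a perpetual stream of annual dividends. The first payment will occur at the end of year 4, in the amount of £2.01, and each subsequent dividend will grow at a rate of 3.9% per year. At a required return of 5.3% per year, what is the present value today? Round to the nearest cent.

Value at end of year 3: C₁ / (r − g) = £2.01 / (0.053 − 0.039) = £143.5714
Discount to today: PV = £143.5714 / (1 + 0.053)^3 = £143.5714 / 1.167576 = £122.97

£122.97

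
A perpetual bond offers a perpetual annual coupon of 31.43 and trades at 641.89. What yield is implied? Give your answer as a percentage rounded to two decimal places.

P = C/r ⇒ r = C/P = 31.43/641.89 = 0.048965

4.90%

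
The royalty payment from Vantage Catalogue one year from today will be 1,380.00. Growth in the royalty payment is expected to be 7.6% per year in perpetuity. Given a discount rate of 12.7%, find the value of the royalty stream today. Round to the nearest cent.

Growing perpetuity: P = D₁ / (r − g) = 1,380.0000 / (0.127 − 0.076) = 27,058.82

27058.82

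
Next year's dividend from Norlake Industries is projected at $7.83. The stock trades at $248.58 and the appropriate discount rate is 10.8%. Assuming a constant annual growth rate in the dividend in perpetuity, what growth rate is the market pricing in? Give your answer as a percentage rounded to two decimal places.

P = D₁/(r−g) ⇒ g = r − D₁/P = 0.108 − $7.83/$248.58 = 0.076501

7.65%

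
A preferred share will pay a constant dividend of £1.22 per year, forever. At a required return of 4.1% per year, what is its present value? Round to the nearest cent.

Level perpetuity: PV = C / r = £1.22 / 0.041 = £29.76

£29.76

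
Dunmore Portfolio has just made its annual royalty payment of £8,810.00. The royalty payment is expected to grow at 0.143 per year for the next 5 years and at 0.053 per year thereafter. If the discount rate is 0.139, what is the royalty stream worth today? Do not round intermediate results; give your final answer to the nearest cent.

£154295.04

D_1 = 10069.83000
D_2 = 11509.81569
D_3 = 13155.71933
D_4 = 15036.98720
D_5 = 17187.27637
Terminal value at year 5: TV = D_5×(1+g_2)/(r−g_2) = 18098.20202/0.086 = 210444.20948
P_0 = D_1/(1+r)^1 + D_2/(1+r)^2 + D_3/(1+r)^3 + D_4/(1+r)^4 + D_5/(1+r)^5 + TV/(1+r)^5
    = 8840.93942 + 8871.98750 + 8903.14461 + 8934.41114 + 8965.78747 + 109778.76986 = 154295.03999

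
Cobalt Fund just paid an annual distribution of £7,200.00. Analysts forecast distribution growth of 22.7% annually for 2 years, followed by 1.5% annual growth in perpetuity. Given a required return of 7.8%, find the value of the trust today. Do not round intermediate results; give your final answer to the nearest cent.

£167805.99

D_1 = 8834.40000
D_2 = 10839.80880
Terminal value at year 2: TV = D_2×(1+g_2)/(r−g_2) = 11002.40593/0.063 = 174641.36400
P_0 = D_1/(1+r)^1 + D_2/(1+r)^2 + TV/(1+r)^2
    = 8195.17625 + 9327.90470 + 150282.90898 = 167805.98993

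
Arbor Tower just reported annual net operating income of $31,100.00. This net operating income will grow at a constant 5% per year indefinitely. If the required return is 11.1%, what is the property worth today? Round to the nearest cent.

D₁ = D₀ × (1 + g) = $31,100.00 × 1.05 = $32,655.0000
Growing perpetuity: P = D₁ / (r − g) = $32,655.0000 / (0.111 − 0.05) = $535,327.87

$535327.87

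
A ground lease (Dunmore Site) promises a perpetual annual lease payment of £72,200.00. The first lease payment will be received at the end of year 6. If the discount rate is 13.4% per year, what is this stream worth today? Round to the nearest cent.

Value at end of year 5: C / r = £72,200.00 / 0.134 = £538,805.9701
Discount to today: PV = £538,805.9701 / (1 + 0.134)^5 = £538,805.9701 / 1.875276 = £287,320.84

£287320.84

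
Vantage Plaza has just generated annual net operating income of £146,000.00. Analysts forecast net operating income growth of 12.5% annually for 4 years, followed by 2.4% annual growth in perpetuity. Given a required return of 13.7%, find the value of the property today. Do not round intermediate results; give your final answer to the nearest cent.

£1836820.97

D_1 = 164250.00000
D_2 = 184781.25000
D_3 = 207878.90625
D_4 = 233863.76953
Terminal value at year 4: TV = D_4×(1+g_2)/(r−g_2) = 239476.50000/0.113 = 2119261.06195
P_0 = D_1/(1+r)^1 + D_2/(1+r)^2 + D_3/(1+r)^3 + D_4/(1+r)^4 + TV/(1+r)^4
    = 144459.10290 + 142934.46857 + 141425.92537 + 139933.30346 + 1268068.16590 = 1836820.96620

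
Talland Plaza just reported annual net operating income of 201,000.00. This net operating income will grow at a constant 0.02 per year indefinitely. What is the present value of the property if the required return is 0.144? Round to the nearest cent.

D₁ = D₀ × (1 + g) = 201,000.00 × 1.02 = 205,020.0000
Growing perpetuity: P = D₁ / (r − g) = 205,020.0000 / (0.144 − 0.02) = 1,653,387.10

1653387.10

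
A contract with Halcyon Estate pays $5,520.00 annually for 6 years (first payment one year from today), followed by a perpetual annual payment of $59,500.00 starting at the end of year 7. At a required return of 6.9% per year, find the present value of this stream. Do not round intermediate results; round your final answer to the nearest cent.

PV of 6-year annuity: $5,520.00 × [1 − (1+0.069)^−6] / 0.069 = 26392.72200
Perpetuity value at year 6: $59,500.00 / 0.069 = 862318.84058
PV of perpetuity: 862318.84058 / (1+0.069)^6 = 577832.07263
Total PV = 26392.72200 + 577832.07263 = 604224.79463

$604224.79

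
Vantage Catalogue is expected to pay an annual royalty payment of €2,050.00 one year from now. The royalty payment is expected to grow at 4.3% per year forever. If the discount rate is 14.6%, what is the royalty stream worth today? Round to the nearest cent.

€19902.91

Growing perpetuity: P = D₁ / (r − g) = €2,050.0000 / (0.146 − 0.043) = €19,902.91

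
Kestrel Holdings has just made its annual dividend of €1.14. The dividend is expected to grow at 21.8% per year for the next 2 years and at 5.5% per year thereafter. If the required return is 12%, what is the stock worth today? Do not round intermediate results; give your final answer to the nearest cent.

D_1 = 1.38852
D_2 = 1.69122
Terminal value at year 2: TV = D_2×(1+g_2)/(r−g_2) = 1.78423/0.065 = 27.44976
P_0 = D_1/(1+r)^1 + D_2/(1+r)^2 + TV/(1+r)^2
    = 1.23975 + 1.34823 + 21.88278 = 24.47076

€24.47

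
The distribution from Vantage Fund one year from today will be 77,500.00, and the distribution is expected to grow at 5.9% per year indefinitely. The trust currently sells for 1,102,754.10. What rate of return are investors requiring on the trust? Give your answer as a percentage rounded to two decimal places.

P = D₁/(r − g) ⇒ r = D₁/P + g = 77,500.0000/1,102,754.10 + 0.059 = 0.070279 + 0.059 = 0.129279

12.93%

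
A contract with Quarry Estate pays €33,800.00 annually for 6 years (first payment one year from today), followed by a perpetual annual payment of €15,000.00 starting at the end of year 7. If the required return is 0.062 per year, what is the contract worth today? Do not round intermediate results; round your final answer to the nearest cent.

€333803.11

PV of 6-year annuity: €33,800.00 × [1 − (1+0.062)^−6] / 0.062 = 165166.26571
Perpetuity value at year 6: €15,000.00 / 0.062 = 241935.48387
PV of perpetuity: 241935.48387 / (1+0.062)^6 = 168636.84524
Total PV = 165166.26571 + 168636.84524 = 333803.11095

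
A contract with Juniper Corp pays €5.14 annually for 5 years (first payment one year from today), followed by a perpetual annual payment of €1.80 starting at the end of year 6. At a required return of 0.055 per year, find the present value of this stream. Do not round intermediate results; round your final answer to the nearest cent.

PV of 5-year annuity: €5.14 × [1 − (1+0.055)^−5] / 0.055 = 21.94926
Perpetuity value at year 5: €1.80 / 0.055 = 32.72727
PV of perpetuity: 32.72727 / (1+0.055)^5 = 25.04076
Total PV = 21.94926 + 25.04076 = 46.99002

€46.99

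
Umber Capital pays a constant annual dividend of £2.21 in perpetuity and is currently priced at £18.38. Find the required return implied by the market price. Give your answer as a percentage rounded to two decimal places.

12.02%

P = C/r ⇒ r = C/P = £2.21/£18.38 = 0.120239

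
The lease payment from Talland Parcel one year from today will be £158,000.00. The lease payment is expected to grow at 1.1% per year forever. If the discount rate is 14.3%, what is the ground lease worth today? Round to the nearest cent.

£1196969.70

Growing perpetuity: P = D₁ / (r − g) = £158,000.0000 / (0.143 − 0.011) = £1,196,969.70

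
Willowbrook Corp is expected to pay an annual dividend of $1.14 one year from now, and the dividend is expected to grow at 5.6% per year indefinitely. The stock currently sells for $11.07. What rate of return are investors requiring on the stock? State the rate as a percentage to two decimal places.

P = D₁/(r − g) ⇒ r = D₁/P + g = $1.1400/$11.07 + 0.056 = 0.102981 + 0.056 = 0.158981

15.90%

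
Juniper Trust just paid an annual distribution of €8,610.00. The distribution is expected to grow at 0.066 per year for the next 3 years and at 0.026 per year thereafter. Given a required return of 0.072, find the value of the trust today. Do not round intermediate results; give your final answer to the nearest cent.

€214375.83

D_1 = 9178.26000
D_2 = 9784.02516
D_3 = 10429.77082
Terminal value at year 3: TV = D_3×(1+g_2)/(r−g_2) = 10700.94486/0.046 = 232629.23613
P_0 = D_1/(1+r)^1 + D_2/(1+r)^2 + D_3/(1+r)^3 + TV/(1+r)^3
    = 8561.80970 + 8513.88912 + 8466.23676 + 188833.88948 = 214375.82507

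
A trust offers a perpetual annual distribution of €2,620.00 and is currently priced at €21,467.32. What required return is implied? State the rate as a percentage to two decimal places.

P = C/r ⇒ r = C/P = €2,620.00/€21,467.32 = 0.122046

12.20%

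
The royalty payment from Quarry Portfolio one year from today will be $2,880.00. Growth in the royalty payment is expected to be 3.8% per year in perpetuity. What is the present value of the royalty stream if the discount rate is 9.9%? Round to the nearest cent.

$47213.11

Growing perpetuity: P = D₁ / (r − g) = $2,880.0000 / (0.099 − 0.038) = $47,213.11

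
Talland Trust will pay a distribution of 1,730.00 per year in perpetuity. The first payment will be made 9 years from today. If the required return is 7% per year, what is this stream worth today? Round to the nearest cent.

Value at end of year 8: C / r = 1,730.00 / 0.07 = 24,714.2857
Discount to today: PV = 24,714.2857 / (1 + 0.07)^8 = 24,714.2857 / 1.718186 = 14,383.94

14383.94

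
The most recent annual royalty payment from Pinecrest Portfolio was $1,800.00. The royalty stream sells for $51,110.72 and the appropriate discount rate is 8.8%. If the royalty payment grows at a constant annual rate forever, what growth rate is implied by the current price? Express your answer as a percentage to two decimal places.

5.10%

P = D₀(1+g)/(r−g) ⇒ P(r−g) = D₀(1+g) ⇒ g(P+D₀) = P·r − D₀
g = (P·r − D₀)/(P + D₀) = ($51,110.72×0.088 − $1,800.00) / ($51,110.72 + $1,800.00) = 0.050987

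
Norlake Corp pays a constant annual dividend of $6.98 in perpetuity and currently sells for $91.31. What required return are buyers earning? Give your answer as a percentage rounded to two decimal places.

7.64%

P = C/r ⇒ r = C/P = $6.98/$91.31 = 0.076443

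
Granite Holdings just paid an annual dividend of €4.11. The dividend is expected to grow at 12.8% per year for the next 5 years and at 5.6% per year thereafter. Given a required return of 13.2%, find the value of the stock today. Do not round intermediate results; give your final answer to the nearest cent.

€76.44

D_1 = 4.63608
D_2 = 5.22950
D_3 = 5.89887
D_4 = 6.65393
D_5 = 7.50563
Terminal value at year 5: TV = D_5×(1+g_2)/(r−g_2) = 7.92595/0.076 = 104.28879
P_0 = D_1/(1+r)^1 + D_2/(1+r)^2 + D_3/(1+r)^3 + D_4/(1+r)^4 + D_5/(1+r)^5 + TV/(1+r)^5
    = 4.09548 + 4.08101 + 4.06658 + 4.05222 + 4.03790 + 56.10551 = 76.43869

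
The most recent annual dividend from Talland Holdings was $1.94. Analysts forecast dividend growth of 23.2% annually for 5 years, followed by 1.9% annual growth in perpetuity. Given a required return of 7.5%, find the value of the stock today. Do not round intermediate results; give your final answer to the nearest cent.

$84.66

D_1 = 2.39008
D_2 = 2.94458
D_3 = 3.62772
D_4 = 4.46935
D_5 = 5.50624
Terminal value at year 5: TV = D_5×(1+g_2)/(r−g_2) = 5.61086/0.056 = 100.19393
P_0 = D_1/(1+r)^1 + D_2/(1+r)^2 + D_3/(1+r)^3 + D_4/(1+r)^4 + D_5/(1+r)^5 + TV/(1+r)^5
    = 2.22333 + 2.54804 + 2.92017 + 3.34665 + 3.83542 + 69.79095 = 84.66456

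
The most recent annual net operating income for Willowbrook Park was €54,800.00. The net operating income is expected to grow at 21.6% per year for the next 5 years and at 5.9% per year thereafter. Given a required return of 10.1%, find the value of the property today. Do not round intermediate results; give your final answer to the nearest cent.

€2643485.55

D_1 = 66636.80000
D_2 = 81030.34880
D_3 = 98532.90414
D_4 = 119816.01144
D_5 = 145696.26991
Terminal value at year 5: TV = D_5×(1+g_2)/(r−g_2) = 154292.34983/0.042 = 3673627.37690
P_0 = D_1/(1+r)^1 + D_2/(1+r)^2 + D_3/(1+r)^3 + D_4/(1+r)^4 + D_5/(1+r)^5 + TV/(1+r)^5
    = 60523.88738 + 66845.63765 + 73827.69789 + 81539.03782 + 90055.83105 + 2270693.45428 = 2643485.54605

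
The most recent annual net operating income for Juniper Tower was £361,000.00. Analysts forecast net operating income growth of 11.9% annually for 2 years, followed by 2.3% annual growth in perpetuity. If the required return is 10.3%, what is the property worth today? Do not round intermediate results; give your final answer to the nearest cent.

£5488971.45

D_1 = 403959.00000
D_2 = 452030.12100
Terminal value at year 2: TV = D_2×(1+g_2)/(r−g_2) = 462426.81378/0.08 = 5780335.17229
P_0 = D_1/(1+r)^1 + D_2/(1+r)^2 + TV/(1+r)^2
    = 366236.62738 + 371549.21672 + 4751185.60876 = 5488971.45286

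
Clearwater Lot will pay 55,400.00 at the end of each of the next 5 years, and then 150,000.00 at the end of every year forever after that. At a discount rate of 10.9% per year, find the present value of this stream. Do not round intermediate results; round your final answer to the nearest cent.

PV of 5-year annuity: 55,400.00 × [1 − (1+0.109)^−5] / 0.109 = 205268.80562
Perpetuity value at year 5: 150,000.00 / 0.109 = 1376146.78899
PV of perpetuity: 1376146.78899 / (1+0.109)^5 = 820364.82431
Total PV = 205268.80562 + 820364.82431 = 1025633.62993

1025633.63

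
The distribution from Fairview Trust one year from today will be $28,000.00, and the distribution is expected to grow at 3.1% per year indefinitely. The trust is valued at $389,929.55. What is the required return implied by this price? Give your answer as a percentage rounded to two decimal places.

10.28%

P = D₁/(r − g) ⇒ r = D₁/P + g = $28,000.0000/$389,929.55 + 0.031 = 0.071808 + 0.031 = 0.102808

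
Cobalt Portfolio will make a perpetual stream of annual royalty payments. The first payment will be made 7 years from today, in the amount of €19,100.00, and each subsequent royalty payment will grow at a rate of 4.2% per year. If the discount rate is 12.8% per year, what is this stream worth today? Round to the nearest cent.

Value at end of year 6: C₁ / (r − g) = €19,100.00 / (0.128 − 0.042) = €222,093.0233
Discount to today: PV = €222,093.0233 / (1 + 0.128)^6 = €222,093.0233 / 2.059940 = €107,815.28

€107815.28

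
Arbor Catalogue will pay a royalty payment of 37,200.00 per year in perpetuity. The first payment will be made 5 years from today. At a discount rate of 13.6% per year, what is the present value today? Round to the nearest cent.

164244.45

Value at end of year 4: C / r = 37,200.00 / 0.136 = 273,529.4118
Discount to today: PV = 273,529.4118 / (1 + 0.136)^4 = 273,529.4118 / 1.665380 = 164,244.45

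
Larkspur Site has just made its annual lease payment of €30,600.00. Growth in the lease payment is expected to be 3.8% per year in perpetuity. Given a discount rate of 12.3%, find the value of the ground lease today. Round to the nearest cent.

D₁ = D₀ × (1 + g) = €30,600.00 × 1.038 = €31,762.8000
Growing perpetuity: P = D₁ / (r − g) = €31,762.8000 / (0.123 − 0.038) = €373,680.00

€373680.00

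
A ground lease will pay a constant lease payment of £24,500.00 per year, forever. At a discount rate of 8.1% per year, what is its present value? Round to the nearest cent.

Level perpetuity: PV = C / r = £24,500.00 / 0.081 = £302,469.14

£302469.14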